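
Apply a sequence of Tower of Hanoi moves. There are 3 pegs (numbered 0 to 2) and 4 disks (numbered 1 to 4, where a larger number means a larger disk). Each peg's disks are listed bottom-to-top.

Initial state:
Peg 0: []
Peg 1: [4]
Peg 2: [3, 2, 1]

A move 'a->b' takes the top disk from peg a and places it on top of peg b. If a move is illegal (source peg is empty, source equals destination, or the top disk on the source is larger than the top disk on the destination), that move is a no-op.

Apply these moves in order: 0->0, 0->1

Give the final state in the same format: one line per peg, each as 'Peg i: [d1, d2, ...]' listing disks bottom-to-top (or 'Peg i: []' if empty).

Answer: Peg 0: []
Peg 1: [4]
Peg 2: [3, 2, 1]

Derivation:
After move 1 (0->0):
Peg 0: []
Peg 1: [4]
Peg 2: [3, 2, 1]

After move 2 (0->1):
Peg 0: []
Peg 1: [4]
Peg 2: [3, 2, 1]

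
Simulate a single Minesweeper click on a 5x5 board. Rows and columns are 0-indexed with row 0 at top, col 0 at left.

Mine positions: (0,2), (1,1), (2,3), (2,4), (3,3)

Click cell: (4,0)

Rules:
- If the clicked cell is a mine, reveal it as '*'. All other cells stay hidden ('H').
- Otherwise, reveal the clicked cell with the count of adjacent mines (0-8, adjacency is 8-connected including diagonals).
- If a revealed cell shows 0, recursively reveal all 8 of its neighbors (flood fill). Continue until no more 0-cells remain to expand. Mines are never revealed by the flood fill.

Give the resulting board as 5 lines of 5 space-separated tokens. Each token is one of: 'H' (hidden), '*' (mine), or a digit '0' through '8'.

H H H H H
H H H H H
1 1 3 H H
0 0 2 H H
0 0 1 H H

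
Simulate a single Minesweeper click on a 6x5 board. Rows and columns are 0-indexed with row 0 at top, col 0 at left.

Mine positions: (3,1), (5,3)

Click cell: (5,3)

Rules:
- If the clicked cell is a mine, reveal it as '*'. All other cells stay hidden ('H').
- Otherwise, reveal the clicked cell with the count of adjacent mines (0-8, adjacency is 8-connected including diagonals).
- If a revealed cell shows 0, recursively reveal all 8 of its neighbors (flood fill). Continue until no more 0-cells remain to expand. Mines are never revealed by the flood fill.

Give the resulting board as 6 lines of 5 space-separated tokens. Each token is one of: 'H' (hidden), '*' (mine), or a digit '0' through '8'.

H H H H H
H H H H H
H H H H H
H H H H H
H H H H H
H H H * H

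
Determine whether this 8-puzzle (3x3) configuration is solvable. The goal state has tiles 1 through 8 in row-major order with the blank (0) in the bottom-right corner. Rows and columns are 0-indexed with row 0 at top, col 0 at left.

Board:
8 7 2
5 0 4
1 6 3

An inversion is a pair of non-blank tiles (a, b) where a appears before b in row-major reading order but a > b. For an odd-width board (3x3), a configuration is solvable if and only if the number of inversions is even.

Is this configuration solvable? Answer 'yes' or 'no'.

Answer: yes

Derivation:
Inversions (pairs i<j in row-major order where tile[i] > tile[j] > 0): 20
20 is even, so the puzzle is solvable.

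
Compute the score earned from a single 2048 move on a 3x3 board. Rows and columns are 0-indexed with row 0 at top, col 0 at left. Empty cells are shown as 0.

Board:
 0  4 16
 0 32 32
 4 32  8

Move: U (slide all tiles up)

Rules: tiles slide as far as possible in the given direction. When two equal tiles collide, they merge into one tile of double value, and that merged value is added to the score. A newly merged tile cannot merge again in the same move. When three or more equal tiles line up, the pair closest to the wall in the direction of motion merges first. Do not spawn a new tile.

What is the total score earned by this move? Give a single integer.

Answer: 64

Derivation:
Slide up:
col 0: [0, 0, 4] -> [4, 0, 0]  score +0 (running 0)
col 1: [4, 32, 32] -> [4, 64, 0]  score +64 (running 64)
col 2: [16, 32, 8] -> [16, 32, 8]  score +0 (running 64)
Board after move:
 4  4 16
 0 64 32
 0  0  8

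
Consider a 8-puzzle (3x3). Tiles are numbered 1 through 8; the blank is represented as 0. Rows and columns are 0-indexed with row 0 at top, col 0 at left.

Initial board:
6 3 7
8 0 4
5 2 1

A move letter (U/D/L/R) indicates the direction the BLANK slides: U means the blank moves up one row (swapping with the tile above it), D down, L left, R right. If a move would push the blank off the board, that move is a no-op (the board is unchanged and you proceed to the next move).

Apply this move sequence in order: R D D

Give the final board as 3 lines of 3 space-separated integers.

After move 1 (R):
6 3 7
8 4 0
5 2 1

After move 2 (D):
6 3 7
8 4 1
5 2 0

After move 3 (D):
6 3 7
8 4 1
5 2 0

Answer: 6 3 7
8 4 1
5 2 0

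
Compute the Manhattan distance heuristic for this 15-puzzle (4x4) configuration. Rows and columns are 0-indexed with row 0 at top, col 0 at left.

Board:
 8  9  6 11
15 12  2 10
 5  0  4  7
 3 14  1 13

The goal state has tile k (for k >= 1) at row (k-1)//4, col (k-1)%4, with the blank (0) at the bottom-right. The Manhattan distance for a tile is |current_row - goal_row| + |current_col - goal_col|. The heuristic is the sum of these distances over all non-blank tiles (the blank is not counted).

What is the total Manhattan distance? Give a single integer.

Tile 8: (0,0)->(1,3) = 4
Tile 9: (0,1)->(2,0) = 3
Tile 6: (0,2)->(1,1) = 2
Tile 11: (0,3)->(2,2) = 3
Tile 15: (1,0)->(3,2) = 4
Tile 12: (1,1)->(2,3) = 3
Tile 2: (1,2)->(0,1) = 2
Tile 10: (1,3)->(2,1) = 3
Tile 5: (2,0)->(1,0) = 1
Tile 4: (2,2)->(0,3) = 3
Tile 7: (2,3)->(1,2) = 2
Tile 3: (3,0)->(0,2) = 5
Tile 14: (3,1)->(3,1) = 0
Tile 1: (3,2)->(0,0) = 5
Tile 13: (3,3)->(3,0) = 3
Sum: 4 + 3 + 2 + 3 + 4 + 3 + 2 + 3 + 1 + 3 + 2 + 5 + 0 + 5 + 3 = 43

Answer: 43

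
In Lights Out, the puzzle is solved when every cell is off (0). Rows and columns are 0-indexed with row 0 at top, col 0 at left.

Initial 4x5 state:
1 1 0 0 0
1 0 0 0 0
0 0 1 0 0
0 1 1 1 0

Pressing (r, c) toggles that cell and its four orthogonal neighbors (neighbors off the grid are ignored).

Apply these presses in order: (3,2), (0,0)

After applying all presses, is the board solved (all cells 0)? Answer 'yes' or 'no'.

After press 1 at (3,2):
1 1 0 0 0
1 0 0 0 0
0 0 0 0 0
0 0 0 0 0

After press 2 at (0,0):
0 0 0 0 0
0 0 0 0 0
0 0 0 0 0
0 0 0 0 0

Lights still on: 0

Answer: yes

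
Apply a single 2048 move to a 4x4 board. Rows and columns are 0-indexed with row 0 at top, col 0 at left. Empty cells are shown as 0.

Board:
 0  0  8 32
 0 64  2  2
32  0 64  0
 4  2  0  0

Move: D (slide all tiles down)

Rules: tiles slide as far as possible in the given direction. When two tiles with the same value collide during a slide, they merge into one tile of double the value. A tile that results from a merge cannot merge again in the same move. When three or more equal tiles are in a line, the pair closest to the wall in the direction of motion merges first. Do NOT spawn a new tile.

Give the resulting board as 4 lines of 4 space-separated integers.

Answer:  0  0  0  0
 0  0  8  0
32 64  2 32
 4  2 64  2

Derivation:
Slide down:
col 0: [0, 0, 32, 4] -> [0, 0, 32, 4]
col 1: [0, 64, 0, 2] -> [0, 0, 64, 2]
col 2: [8, 2, 64, 0] -> [0, 8, 2, 64]
col 3: [32, 2, 0, 0] -> [0, 0, 32, 2]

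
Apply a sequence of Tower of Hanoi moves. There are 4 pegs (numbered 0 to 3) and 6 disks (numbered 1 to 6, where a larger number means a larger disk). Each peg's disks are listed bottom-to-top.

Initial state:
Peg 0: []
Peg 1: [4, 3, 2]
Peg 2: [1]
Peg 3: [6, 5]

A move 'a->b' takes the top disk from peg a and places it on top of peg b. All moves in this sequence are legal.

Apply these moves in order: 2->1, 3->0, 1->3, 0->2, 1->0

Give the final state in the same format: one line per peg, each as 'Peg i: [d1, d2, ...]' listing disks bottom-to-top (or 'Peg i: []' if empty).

After move 1 (2->1):
Peg 0: []
Peg 1: [4, 3, 2, 1]
Peg 2: []
Peg 3: [6, 5]

After move 2 (3->0):
Peg 0: [5]
Peg 1: [4, 3, 2, 1]
Peg 2: []
Peg 3: [6]

After move 3 (1->3):
Peg 0: [5]
Peg 1: [4, 3, 2]
Peg 2: []
Peg 3: [6, 1]

After move 4 (0->2):
Peg 0: []
Peg 1: [4, 3, 2]
Peg 2: [5]
Peg 3: [6, 1]

After move 5 (1->0):
Peg 0: [2]
Peg 1: [4, 3]
Peg 2: [5]
Peg 3: [6, 1]

Answer: Peg 0: [2]
Peg 1: [4, 3]
Peg 2: [5]
Peg 3: [6, 1]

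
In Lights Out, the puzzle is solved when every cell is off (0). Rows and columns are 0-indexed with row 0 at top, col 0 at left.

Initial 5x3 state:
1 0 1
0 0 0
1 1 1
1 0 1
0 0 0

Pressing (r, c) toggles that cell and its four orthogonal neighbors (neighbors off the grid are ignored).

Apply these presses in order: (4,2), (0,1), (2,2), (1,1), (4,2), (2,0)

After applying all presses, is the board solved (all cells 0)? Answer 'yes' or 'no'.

After press 1 at (4,2):
1 0 1
0 0 0
1 1 1
1 0 0
0 1 1

After press 2 at (0,1):
0 1 0
0 1 0
1 1 1
1 0 0
0 1 1

After press 3 at (2,2):
0 1 0
0 1 1
1 0 0
1 0 1
0 1 1

After press 4 at (1,1):
0 0 0
1 0 0
1 1 0
1 0 1
0 1 1

After press 5 at (4,2):
0 0 0
1 0 0
1 1 0
1 0 0
0 0 0

After press 6 at (2,0):
0 0 0
0 0 0
0 0 0
0 0 0
0 0 0

Lights still on: 0

Answer: yes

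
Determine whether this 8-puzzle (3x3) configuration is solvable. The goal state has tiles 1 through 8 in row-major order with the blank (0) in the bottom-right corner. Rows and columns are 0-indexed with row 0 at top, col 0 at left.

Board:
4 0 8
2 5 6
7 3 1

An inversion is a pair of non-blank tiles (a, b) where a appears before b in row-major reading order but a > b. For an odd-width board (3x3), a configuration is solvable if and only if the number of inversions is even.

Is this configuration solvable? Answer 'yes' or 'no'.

Inversions (pairs i<j in row-major order where tile[i] > tile[j] > 0): 17
17 is odd, so the puzzle is not solvable.

Answer: no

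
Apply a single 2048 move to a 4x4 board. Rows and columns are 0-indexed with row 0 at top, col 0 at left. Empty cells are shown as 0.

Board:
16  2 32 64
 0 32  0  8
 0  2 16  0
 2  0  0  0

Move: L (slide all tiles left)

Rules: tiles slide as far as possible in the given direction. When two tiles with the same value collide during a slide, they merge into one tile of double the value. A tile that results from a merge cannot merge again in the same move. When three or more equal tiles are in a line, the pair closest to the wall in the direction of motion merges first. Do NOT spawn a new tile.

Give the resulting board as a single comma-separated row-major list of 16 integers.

Slide left:
row 0: [16, 2, 32, 64] -> [16, 2, 32, 64]
row 1: [0, 32, 0, 8] -> [32, 8, 0, 0]
row 2: [0, 2, 16, 0] -> [2, 16, 0, 0]
row 3: [2, 0, 0, 0] -> [2, 0, 0, 0]

Answer: 16, 2, 32, 64, 32, 8, 0, 0, 2, 16, 0, 0, 2, 0, 0, 0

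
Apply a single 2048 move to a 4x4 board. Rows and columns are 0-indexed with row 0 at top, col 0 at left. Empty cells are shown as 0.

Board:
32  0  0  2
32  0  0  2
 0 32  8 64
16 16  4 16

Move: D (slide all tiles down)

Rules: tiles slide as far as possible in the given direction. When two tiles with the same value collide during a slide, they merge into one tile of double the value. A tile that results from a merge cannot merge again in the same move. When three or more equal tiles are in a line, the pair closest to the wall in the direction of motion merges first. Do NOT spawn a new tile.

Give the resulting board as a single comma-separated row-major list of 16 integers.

Slide down:
col 0: [32, 32, 0, 16] -> [0, 0, 64, 16]
col 1: [0, 0, 32, 16] -> [0, 0, 32, 16]
col 2: [0, 0, 8, 4] -> [0, 0, 8, 4]
col 3: [2, 2, 64, 16] -> [0, 4, 64, 16]

Answer: 0, 0, 0, 0, 0, 0, 0, 4, 64, 32, 8, 64, 16, 16, 4, 16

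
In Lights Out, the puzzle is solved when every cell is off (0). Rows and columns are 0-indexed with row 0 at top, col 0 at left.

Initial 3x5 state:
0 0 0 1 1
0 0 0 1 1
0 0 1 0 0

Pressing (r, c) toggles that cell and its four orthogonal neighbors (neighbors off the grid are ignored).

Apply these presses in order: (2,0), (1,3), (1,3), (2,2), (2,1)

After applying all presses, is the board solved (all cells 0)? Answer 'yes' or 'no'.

After press 1 at (2,0):
0 0 0 1 1
1 0 0 1 1
1 1 1 0 0

After press 2 at (1,3):
0 0 0 0 1
1 0 1 0 0
1 1 1 1 0

After press 3 at (1,3):
0 0 0 1 1
1 0 0 1 1
1 1 1 0 0

After press 4 at (2,2):
0 0 0 1 1
1 0 1 1 1
1 0 0 1 0

After press 5 at (2,1):
0 0 0 1 1
1 1 1 1 1
0 1 1 1 0

Lights still on: 10

Answer: no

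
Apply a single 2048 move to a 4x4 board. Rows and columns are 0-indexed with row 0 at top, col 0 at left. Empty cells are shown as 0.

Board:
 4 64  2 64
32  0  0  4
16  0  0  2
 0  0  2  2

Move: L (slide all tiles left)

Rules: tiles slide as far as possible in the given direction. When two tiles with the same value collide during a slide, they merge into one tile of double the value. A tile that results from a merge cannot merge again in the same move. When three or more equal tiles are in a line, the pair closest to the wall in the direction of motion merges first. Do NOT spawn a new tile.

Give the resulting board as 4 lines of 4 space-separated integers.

Slide left:
row 0: [4, 64, 2, 64] -> [4, 64, 2, 64]
row 1: [32, 0, 0, 4] -> [32, 4, 0, 0]
row 2: [16, 0, 0, 2] -> [16, 2, 0, 0]
row 3: [0, 0, 2, 2] -> [4, 0, 0, 0]

Answer:  4 64  2 64
32  4  0  0
16  2  0  0
 4  0  0  0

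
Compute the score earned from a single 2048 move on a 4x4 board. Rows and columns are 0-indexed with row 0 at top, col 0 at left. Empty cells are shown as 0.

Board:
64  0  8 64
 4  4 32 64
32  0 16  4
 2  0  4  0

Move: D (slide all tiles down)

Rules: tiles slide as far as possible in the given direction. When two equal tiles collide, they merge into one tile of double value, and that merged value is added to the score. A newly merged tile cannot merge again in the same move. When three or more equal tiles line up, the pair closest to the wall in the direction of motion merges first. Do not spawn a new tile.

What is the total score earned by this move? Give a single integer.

Answer: 128

Derivation:
Slide down:
col 0: [64, 4, 32, 2] -> [64, 4, 32, 2]  score +0 (running 0)
col 1: [0, 4, 0, 0] -> [0, 0, 0, 4]  score +0 (running 0)
col 2: [8, 32, 16, 4] -> [8, 32, 16, 4]  score +0 (running 0)
col 3: [64, 64, 4, 0] -> [0, 0, 128, 4]  score +128 (running 128)
Board after move:
 64   0   8   0
  4   0  32   0
 32   0  16 128
  2   4   4   4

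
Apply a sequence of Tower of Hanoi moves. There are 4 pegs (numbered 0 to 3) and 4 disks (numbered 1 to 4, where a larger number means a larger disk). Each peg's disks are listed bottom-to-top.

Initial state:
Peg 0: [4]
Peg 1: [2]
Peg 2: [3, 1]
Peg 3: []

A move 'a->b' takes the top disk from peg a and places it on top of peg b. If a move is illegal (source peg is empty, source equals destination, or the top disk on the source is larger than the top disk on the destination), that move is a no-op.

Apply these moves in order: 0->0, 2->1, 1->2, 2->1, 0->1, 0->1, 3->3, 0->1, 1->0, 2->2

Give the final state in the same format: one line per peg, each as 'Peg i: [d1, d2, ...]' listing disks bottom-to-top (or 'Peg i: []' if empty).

Answer: Peg 0: [4, 1]
Peg 1: [2]
Peg 2: [3]
Peg 3: []

Derivation:
After move 1 (0->0):
Peg 0: [4]
Peg 1: [2]
Peg 2: [3, 1]
Peg 3: []

After move 2 (2->1):
Peg 0: [4]
Peg 1: [2, 1]
Peg 2: [3]
Peg 3: []

After move 3 (1->2):
Peg 0: [4]
Peg 1: [2]
Peg 2: [3, 1]
Peg 3: []

After move 4 (2->1):
Peg 0: [4]
Peg 1: [2, 1]
Peg 2: [3]
Peg 3: []

After move 5 (0->1):
Peg 0: [4]
Peg 1: [2, 1]
Peg 2: [3]
Peg 3: []

After move 6 (0->1):
Peg 0: [4]
Peg 1: [2, 1]
Peg 2: [3]
Peg 3: []

After move 7 (3->3):
Peg 0: [4]
Peg 1: [2, 1]
Peg 2: [3]
Peg 3: []

After move 8 (0->1):
Peg 0: [4]
Peg 1: [2, 1]
Peg 2: [3]
Peg 3: []

After move 9 (1->0):
Peg 0: [4, 1]
Peg 1: [2]
Peg 2: [3]
Peg 3: []

After move 10 (2->2):
Peg 0: [4, 1]
Peg 1: [2]
Peg 2: [3]
Peg 3: []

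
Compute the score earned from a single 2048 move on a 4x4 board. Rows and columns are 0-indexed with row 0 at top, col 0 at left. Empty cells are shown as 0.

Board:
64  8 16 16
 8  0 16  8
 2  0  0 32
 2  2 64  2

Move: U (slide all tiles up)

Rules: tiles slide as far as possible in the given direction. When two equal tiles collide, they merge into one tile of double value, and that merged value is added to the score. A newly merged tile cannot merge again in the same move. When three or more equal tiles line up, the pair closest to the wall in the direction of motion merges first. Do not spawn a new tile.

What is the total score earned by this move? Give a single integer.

Slide up:
col 0: [64, 8, 2, 2] -> [64, 8, 4, 0]  score +4 (running 4)
col 1: [8, 0, 0, 2] -> [8, 2, 0, 0]  score +0 (running 4)
col 2: [16, 16, 0, 64] -> [32, 64, 0, 0]  score +32 (running 36)
col 3: [16, 8, 32, 2] -> [16, 8, 32, 2]  score +0 (running 36)
Board after move:
64  8 32 16
 8  2 64  8
 4  0  0 32
 0  0  0  2

Answer: 36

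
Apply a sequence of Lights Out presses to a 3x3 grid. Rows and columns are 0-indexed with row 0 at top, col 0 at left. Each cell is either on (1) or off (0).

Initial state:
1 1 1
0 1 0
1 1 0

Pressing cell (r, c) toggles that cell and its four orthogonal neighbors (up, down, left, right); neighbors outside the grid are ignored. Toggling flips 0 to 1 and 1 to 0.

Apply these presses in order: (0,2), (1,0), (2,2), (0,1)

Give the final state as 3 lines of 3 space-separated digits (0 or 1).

Answer: 1 1 1
1 1 0
0 0 1

Derivation:
After press 1 at (0,2):
1 0 0
0 1 1
1 1 0

After press 2 at (1,0):
0 0 0
1 0 1
0 1 0

After press 3 at (2,2):
0 0 0
1 0 0
0 0 1

After press 4 at (0,1):
1 1 1
1 1 0
0 0 1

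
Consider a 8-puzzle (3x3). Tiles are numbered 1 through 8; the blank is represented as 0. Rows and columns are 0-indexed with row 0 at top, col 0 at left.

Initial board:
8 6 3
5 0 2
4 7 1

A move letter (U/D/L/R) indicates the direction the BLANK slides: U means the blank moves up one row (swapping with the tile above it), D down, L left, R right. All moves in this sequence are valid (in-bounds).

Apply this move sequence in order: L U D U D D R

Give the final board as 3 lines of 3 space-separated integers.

Answer: 8 6 3
4 5 2
7 0 1

Derivation:
After move 1 (L):
8 6 3
0 5 2
4 7 1

After move 2 (U):
0 6 3
8 5 2
4 7 1

After move 3 (D):
8 6 3
0 5 2
4 7 1

After move 4 (U):
0 6 3
8 5 2
4 7 1

After move 5 (D):
8 6 3
0 5 2
4 7 1

After move 6 (D):
8 6 3
4 5 2
0 7 1

After move 7 (R):
8 6 3
4 5 2
7 0 1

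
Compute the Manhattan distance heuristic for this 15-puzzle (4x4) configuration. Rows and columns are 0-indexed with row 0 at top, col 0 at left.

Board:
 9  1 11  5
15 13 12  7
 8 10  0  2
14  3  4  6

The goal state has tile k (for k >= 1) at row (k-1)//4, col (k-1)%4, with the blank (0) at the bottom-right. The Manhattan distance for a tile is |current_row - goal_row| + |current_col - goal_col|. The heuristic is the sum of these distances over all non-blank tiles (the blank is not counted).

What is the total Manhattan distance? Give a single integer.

Answer: 40

Derivation:
Tile 9: (0,0)->(2,0) = 2
Tile 1: (0,1)->(0,0) = 1
Tile 11: (0,2)->(2,2) = 2
Tile 5: (0,3)->(1,0) = 4
Tile 15: (1,0)->(3,2) = 4
Tile 13: (1,1)->(3,0) = 3
Tile 12: (1,2)->(2,3) = 2
Tile 7: (1,3)->(1,2) = 1
Tile 8: (2,0)->(1,3) = 4
Tile 10: (2,1)->(2,1) = 0
Tile 2: (2,3)->(0,1) = 4
Tile 14: (3,0)->(3,1) = 1
Tile 3: (3,1)->(0,2) = 4
Tile 4: (3,2)->(0,3) = 4
Tile 6: (3,3)->(1,1) = 4
Sum: 2 + 1 + 2 + 4 + 4 + 3 + 2 + 1 + 4 + 0 + 4 + 1 + 4 + 4 + 4 = 40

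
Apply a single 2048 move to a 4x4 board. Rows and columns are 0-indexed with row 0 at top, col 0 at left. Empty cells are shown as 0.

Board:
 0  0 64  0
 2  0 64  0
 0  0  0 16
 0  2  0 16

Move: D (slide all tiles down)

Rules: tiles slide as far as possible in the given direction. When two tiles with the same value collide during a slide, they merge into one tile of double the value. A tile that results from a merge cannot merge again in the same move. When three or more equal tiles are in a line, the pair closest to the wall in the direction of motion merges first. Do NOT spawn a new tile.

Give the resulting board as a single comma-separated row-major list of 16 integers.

Slide down:
col 0: [0, 2, 0, 0] -> [0, 0, 0, 2]
col 1: [0, 0, 0, 2] -> [0, 0, 0, 2]
col 2: [64, 64, 0, 0] -> [0, 0, 0, 128]
col 3: [0, 0, 16, 16] -> [0, 0, 0, 32]

Answer: 0, 0, 0, 0, 0, 0, 0, 0, 0, 0, 0, 0, 2, 2, 128, 32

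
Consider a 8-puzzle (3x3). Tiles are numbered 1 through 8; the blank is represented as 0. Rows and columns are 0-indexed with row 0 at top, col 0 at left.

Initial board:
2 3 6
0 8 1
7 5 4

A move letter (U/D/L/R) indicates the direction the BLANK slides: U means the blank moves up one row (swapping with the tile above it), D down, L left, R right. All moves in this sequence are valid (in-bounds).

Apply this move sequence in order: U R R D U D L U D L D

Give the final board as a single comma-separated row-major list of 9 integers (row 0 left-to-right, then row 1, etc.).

After move 1 (U):
0 3 6
2 8 1
7 5 4

After move 2 (R):
3 0 6
2 8 1
7 5 4

After move 3 (R):
3 6 0
2 8 1
7 5 4

After move 4 (D):
3 6 1
2 8 0
7 5 4

After move 5 (U):
3 6 0
2 8 1
7 5 4

After move 6 (D):
3 6 1
2 8 0
7 5 4

After move 7 (L):
3 6 1
2 0 8
7 5 4

After move 8 (U):
3 0 1
2 6 8
7 5 4

After move 9 (D):
3 6 1
2 0 8
7 5 4

After move 10 (L):
3 6 1
0 2 8
7 5 4

After move 11 (D):
3 6 1
7 2 8
0 5 4

Answer: 3, 6, 1, 7, 2, 8, 0, 5, 4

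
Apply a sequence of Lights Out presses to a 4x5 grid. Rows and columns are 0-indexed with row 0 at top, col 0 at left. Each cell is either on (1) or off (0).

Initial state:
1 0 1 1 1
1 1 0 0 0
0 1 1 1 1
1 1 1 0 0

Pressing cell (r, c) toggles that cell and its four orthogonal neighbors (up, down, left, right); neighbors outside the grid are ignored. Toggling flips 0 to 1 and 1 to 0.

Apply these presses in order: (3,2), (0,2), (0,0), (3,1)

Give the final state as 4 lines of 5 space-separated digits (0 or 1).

After press 1 at (3,2):
1 0 1 1 1
1 1 0 0 0
0 1 0 1 1
1 0 0 1 0

After press 2 at (0,2):
1 1 0 0 1
1 1 1 0 0
0 1 0 1 1
1 0 0 1 0

After press 3 at (0,0):
0 0 0 0 1
0 1 1 0 0
0 1 0 1 1
1 0 0 1 0

After press 4 at (3,1):
0 0 0 0 1
0 1 1 0 0
0 0 0 1 1
0 1 1 1 0

Answer: 0 0 0 0 1
0 1 1 0 0
0 0 0 1 1
0 1 1 1 0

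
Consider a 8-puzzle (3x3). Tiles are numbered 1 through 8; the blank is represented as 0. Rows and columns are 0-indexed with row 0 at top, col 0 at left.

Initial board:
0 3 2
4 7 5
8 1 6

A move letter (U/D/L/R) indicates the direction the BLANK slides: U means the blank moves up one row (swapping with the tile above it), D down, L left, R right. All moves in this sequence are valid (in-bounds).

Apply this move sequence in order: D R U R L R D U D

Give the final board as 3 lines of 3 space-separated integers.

After move 1 (D):
4 3 2
0 7 5
8 1 6

After move 2 (R):
4 3 2
7 0 5
8 1 6

After move 3 (U):
4 0 2
7 3 5
8 1 6

After move 4 (R):
4 2 0
7 3 5
8 1 6

After move 5 (L):
4 0 2
7 3 5
8 1 6

After move 6 (R):
4 2 0
7 3 5
8 1 6

After move 7 (D):
4 2 5
7 3 0
8 1 6

After move 8 (U):
4 2 0
7 3 5
8 1 6

After move 9 (D):
4 2 5
7 3 0
8 1 6

Answer: 4 2 5
7 3 0
8 1 6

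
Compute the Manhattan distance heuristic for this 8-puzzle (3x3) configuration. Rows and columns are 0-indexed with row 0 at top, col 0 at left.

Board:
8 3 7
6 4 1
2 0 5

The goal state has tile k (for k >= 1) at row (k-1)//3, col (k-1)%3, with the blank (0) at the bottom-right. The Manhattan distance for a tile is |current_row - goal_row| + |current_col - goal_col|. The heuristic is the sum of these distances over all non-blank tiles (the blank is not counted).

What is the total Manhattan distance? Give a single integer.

Tile 8: (0,0)->(2,1) = 3
Tile 3: (0,1)->(0,2) = 1
Tile 7: (0,2)->(2,0) = 4
Tile 6: (1,0)->(1,2) = 2
Tile 4: (1,1)->(1,0) = 1
Tile 1: (1,2)->(0,0) = 3
Tile 2: (2,0)->(0,1) = 3
Tile 5: (2,2)->(1,1) = 2
Sum: 3 + 1 + 4 + 2 + 1 + 3 + 3 + 2 = 19

Answer: 19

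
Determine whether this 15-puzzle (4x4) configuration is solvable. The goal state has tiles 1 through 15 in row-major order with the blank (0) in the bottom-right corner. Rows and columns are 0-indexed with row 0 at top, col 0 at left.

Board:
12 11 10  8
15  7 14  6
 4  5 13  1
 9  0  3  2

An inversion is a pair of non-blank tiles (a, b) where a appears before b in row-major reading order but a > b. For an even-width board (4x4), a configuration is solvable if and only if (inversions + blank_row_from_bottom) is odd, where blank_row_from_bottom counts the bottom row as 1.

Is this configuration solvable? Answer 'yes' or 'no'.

Inversions: 79
Blank is in row 3 (0-indexed from top), which is row 1 counting from the bottom (bottom = 1).
79 + 1 = 80, which is even, so the puzzle is not solvable.

Answer: no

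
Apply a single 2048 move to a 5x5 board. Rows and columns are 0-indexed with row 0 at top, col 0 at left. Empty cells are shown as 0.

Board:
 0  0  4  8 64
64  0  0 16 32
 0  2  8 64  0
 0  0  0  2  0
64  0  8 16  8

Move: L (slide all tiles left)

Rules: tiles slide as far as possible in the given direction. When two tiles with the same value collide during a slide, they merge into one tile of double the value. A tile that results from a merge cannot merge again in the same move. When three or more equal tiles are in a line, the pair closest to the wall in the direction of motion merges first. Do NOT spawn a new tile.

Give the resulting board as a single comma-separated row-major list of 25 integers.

Slide left:
row 0: [0, 0, 4, 8, 64] -> [4, 8, 64, 0, 0]
row 1: [64, 0, 0, 16, 32] -> [64, 16, 32, 0, 0]
row 2: [0, 2, 8, 64, 0] -> [2, 8, 64, 0, 0]
row 3: [0, 0, 0, 2, 0] -> [2, 0, 0, 0, 0]
row 4: [64, 0, 8, 16, 8] -> [64, 8, 16, 8, 0]

Answer: 4, 8, 64, 0, 0, 64, 16, 32, 0, 0, 2, 8, 64, 0, 0, 2, 0, 0, 0, 0, 64, 8, 16, 8, 0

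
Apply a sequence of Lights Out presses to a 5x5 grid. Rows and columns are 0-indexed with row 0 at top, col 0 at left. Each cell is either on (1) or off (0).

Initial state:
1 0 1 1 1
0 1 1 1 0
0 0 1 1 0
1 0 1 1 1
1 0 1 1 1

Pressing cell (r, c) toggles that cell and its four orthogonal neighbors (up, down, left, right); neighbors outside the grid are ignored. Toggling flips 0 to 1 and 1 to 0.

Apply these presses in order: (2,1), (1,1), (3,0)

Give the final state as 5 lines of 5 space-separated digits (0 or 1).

After press 1 at (2,1):
1 0 1 1 1
0 0 1 1 0
1 1 0 1 0
1 1 1 1 1
1 0 1 1 1

After press 2 at (1,1):
1 1 1 1 1
1 1 0 1 0
1 0 0 1 0
1 1 1 1 1
1 0 1 1 1

After press 3 at (3,0):
1 1 1 1 1
1 1 0 1 0
0 0 0 1 0
0 0 1 1 1
0 0 1 1 1

Answer: 1 1 1 1 1
1 1 0 1 0
0 0 0 1 0
0 0 1 1 1
0 0 1 1 1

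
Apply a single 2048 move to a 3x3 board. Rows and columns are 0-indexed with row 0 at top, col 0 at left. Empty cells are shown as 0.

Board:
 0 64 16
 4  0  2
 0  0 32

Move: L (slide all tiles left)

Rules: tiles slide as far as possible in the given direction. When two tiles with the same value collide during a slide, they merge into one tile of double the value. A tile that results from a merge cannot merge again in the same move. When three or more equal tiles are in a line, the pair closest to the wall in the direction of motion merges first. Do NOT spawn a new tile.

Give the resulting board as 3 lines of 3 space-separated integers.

Slide left:
row 0: [0, 64, 16] -> [64, 16, 0]
row 1: [4, 0, 2] -> [4, 2, 0]
row 2: [0, 0, 32] -> [32, 0, 0]

Answer: 64 16  0
 4  2  0
32  0  0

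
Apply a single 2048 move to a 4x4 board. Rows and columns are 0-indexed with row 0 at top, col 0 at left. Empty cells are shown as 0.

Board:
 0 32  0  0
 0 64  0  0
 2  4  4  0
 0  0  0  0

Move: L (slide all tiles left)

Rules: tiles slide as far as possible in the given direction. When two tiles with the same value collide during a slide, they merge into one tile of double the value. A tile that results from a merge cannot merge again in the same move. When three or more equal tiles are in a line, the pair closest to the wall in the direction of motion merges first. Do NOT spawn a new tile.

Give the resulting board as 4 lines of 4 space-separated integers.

Slide left:
row 0: [0, 32, 0, 0] -> [32, 0, 0, 0]
row 1: [0, 64, 0, 0] -> [64, 0, 0, 0]
row 2: [2, 4, 4, 0] -> [2, 8, 0, 0]
row 3: [0, 0, 0, 0] -> [0, 0, 0, 0]

Answer: 32  0  0  0
64  0  0  0
 2  8  0  0
 0  0  0  0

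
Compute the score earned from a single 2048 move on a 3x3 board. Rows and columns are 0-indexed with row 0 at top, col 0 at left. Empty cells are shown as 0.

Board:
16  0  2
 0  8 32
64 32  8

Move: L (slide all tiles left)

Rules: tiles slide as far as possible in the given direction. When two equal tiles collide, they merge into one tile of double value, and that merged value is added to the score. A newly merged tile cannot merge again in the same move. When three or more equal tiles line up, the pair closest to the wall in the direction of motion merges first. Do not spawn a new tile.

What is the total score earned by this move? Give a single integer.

Slide left:
row 0: [16, 0, 2] -> [16, 2, 0]  score +0 (running 0)
row 1: [0, 8, 32] -> [8, 32, 0]  score +0 (running 0)
row 2: [64, 32, 8] -> [64, 32, 8]  score +0 (running 0)
Board after move:
16  2  0
 8 32  0
64 32  8

Answer: 0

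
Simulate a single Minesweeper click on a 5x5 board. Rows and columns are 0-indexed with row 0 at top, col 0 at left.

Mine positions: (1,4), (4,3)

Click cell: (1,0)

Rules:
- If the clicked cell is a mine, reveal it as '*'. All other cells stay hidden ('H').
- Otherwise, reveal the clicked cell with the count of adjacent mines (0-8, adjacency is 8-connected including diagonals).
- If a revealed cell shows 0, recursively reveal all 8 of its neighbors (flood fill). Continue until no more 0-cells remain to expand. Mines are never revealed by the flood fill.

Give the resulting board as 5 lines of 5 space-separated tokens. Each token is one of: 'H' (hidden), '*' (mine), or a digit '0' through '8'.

0 0 0 1 H
0 0 0 1 H
0 0 0 1 H
0 0 1 1 H
0 0 1 H H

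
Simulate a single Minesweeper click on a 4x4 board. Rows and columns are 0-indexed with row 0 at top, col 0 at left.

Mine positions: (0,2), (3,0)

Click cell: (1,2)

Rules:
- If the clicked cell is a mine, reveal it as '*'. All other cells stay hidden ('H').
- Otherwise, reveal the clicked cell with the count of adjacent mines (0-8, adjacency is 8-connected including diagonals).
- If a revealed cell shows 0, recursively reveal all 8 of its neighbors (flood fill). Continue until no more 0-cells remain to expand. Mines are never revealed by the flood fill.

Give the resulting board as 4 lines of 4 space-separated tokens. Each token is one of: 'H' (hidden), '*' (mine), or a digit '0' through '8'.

H H H H
H H 1 H
H H H H
H H H H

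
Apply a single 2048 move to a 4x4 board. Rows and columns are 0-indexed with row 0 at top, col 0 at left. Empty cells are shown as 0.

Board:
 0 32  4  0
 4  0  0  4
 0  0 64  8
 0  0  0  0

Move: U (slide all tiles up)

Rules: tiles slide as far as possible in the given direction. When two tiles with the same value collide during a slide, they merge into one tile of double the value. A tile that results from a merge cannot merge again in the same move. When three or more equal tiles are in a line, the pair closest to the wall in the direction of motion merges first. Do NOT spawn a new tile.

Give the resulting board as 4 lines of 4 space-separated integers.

Answer:  4 32  4  4
 0  0 64  8
 0  0  0  0
 0  0  0  0

Derivation:
Slide up:
col 0: [0, 4, 0, 0] -> [4, 0, 0, 0]
col 1: [32, 0, 0, 0] -> [32, 0, 0, 0]
col 2: [4, 0, 64, 0] -> [4, 64, 0, 0]
col 3: [0, 4, 8, 0] -> [4, 8, 0, 0]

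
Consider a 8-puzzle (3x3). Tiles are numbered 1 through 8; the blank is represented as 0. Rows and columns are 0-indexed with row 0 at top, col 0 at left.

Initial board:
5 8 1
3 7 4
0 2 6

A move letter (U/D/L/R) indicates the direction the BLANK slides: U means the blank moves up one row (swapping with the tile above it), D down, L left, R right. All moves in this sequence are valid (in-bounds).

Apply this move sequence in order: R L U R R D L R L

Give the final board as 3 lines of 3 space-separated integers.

After move 1 (R):
5 8 1
3 7 4
2 0 6

After move 2 (L):
5 8 1
3 7 4
0 2 6

After move 3 (U):
5 8 1
0 7 4
3 2 6

After move 4 (R):
5 8 1
7 0 4
3 2 6

After move 5 (R):
5 8 1
7 4 0
3 2 6

After move 6 (D):
5 8 1
7 4 6
3 2 0

After move 7 (L):
5 8 1
7 4 6
3 0 2

After move 8 (R):
5 8 1
7 4 6
3 2 0

After move 9 (L):
5 8 1
7 4 6
3 0 2

Answer: 5 8 1
7 4 6
3 0 2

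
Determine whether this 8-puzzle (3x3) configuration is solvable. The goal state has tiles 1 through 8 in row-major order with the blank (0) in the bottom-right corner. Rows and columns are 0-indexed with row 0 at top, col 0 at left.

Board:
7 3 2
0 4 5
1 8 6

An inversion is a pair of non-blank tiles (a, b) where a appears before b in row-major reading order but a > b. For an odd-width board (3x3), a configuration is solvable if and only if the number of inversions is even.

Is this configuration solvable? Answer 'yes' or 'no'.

Inversions (pairs i<j in row-major order where tile[i] > tile[j] > 0): 12
12 is even, so the puzzle is solvable.

Answer: yes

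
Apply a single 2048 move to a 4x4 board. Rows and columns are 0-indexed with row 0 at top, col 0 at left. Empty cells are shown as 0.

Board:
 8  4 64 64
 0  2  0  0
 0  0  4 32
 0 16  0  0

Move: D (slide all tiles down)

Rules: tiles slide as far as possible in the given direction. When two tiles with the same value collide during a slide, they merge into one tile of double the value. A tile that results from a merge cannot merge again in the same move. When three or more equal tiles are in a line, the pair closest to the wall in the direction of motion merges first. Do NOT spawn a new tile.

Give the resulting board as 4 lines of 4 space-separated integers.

Slide down:
col 0: [8, 0, 0, 0] -> [0, 0, 0, 8]
col 1: [4, 2, 0, 16] -> [0, 4, 2, 16]
col 2: [64, 0, 4, 0] -> [0, 0, 64, 4]
col 3: [64, 0, 32, 0] -> [0, 0, 64, 32]

Answer:  0  0  0  0
 0  4  0  0
 0  2 64 64
 8 16  4 32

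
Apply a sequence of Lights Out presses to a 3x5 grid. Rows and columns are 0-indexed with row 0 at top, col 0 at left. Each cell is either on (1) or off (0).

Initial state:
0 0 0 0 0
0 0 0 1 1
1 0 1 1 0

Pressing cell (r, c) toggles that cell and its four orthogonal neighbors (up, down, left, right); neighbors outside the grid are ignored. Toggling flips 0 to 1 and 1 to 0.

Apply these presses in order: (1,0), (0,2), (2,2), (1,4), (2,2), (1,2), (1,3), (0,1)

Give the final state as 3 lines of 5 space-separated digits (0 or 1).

After press 1 at (1,0):
1 0 0 0 0
1 1 0 1 1
0 0 1 1 0

After press 2 at (0,2):
1 1 1 1 0
1 1 1 1 1
0 0 1 1 0

After press 3 at (2,2):
1 1 1 1 0
1 1 0 1 1
0 1 0 0 0

After press 4 at (1,4):
1 1 1 1 1
1 1 0 0 0
0 1 0 0 1

After press 5 at (2,2):
1 1 1 1 1
1 1 1 0 0
0 0 1 1 1

After press 6 at (1,2):
1 1 0 1 1
1 0 0 1 0
0 0 0 1 1

After press 7 at (1,3):
1 1 0 0 1
1 0 1 0 1
0 0 0 0 1

After press 8 at (0,1):
0 0 1 0 1
1 1 1 0 1
0 0 0 0 1

Answer: 0 0 1 0 1
1 1 1 0 1
0 0 0 0 1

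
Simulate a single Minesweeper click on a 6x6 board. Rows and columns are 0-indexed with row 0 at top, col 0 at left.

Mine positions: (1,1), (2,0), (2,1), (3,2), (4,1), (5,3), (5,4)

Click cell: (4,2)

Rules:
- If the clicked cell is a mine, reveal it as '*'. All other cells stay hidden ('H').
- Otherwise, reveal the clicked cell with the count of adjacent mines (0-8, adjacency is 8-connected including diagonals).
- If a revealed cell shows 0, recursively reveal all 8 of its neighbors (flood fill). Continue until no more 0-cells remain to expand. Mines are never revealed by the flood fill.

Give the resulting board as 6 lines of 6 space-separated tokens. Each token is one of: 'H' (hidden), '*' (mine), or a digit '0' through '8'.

H H H H H H
H H H H H H
H H H H H H
H H H H H H
H H 3 H H H
H H H H H H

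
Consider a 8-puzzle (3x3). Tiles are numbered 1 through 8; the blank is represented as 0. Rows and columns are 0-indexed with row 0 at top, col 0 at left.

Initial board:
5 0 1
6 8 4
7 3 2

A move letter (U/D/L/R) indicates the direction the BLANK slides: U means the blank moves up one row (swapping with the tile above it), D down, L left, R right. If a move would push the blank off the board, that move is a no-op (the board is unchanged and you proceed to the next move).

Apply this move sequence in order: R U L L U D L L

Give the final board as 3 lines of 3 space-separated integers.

After move 1 (R):
5 1 0
6 8 4
7 3 2

After move 2 (U):
5 1 0
6 8 4
7 3 2

After move 3 (L):
5 0 1
6 8 4
7 3 2

After move 4 (L):
0 5 1
6 8 4
7 3 2

After move 5 (U):
0 5 1
6 8 4
7 3 2

After move 6 (D):
6 5 1
0 8 4
7 3 2

After move 7 (L):
6 5 1
0 8 4
7 3 2

After move 8 (L):
6 5 1
0 8 4
7 3 2

Answer: 6 5 1
0 8 4
7 3 2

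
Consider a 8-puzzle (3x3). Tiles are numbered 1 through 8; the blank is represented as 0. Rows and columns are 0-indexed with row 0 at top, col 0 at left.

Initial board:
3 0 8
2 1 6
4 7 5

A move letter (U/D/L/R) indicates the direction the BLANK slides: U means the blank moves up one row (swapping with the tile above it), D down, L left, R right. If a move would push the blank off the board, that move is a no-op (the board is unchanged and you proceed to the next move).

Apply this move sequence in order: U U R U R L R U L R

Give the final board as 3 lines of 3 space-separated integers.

Answer: 3 8 0
2 1 6
4 7 5

Derivation:
After move 1 (U):
3 0 8
2 1 6
4 7 5

After move 2 (U):
3 0 8
2 1 6
4 7 5

After move 3 (R):
3 8 0
2 1 6
4 7 5

After move 4 (U):
3 8 0
2 1 6
4 7 5

After move 5 (R):
3 8 0
2 1 6
4 7 5

After move 6 (L):
3 0 8
2 1 6
4 7 5

After move 7 (R):
3 8 0
2 1 6
4 7 5

After move 8 (U):
3 8 0
2 1 6
4 7 5

After move 9 (L):
3 0 8
2 1 6
4 7 5

After move 10 (R):
3 8 0
2 1 6
4 7 5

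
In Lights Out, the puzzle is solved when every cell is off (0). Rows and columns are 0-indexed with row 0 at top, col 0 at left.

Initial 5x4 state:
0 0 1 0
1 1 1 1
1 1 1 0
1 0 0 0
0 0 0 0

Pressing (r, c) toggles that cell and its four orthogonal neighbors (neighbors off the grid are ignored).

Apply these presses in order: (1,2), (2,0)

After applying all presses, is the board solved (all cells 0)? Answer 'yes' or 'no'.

Answer: yes

Derivation:
After press 1 at (1,2):
0 0 0 0
1 0 0 0
1 1 0 0
1 0 0 0
0 0 0 0

After press 2 at (2,0):
0 0 0 0
0 0 0 0
0 0 0 0
0 0 0 0
0 0 0 0

Lights still on: 0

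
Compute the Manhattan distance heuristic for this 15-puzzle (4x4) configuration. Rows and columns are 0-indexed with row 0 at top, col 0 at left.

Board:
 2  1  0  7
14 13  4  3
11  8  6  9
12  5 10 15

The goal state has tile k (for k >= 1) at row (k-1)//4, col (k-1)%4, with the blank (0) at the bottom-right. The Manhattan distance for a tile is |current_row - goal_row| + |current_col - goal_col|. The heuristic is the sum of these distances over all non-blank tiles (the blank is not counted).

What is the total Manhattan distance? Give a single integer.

Answer: 34

Derivation:
Tile 2: (0,0)->(0,1) = 1
Tile 1: (0,1)->(0,0) = 1
Tile 7: (0,3)->(1,2) = 2
Tile 14: (1,0)->(3,1) = 3
Tile 13: (1,1)->(3,0) = 3
Tile 4: (1,2)->(0,3) = 2
Tile 3: (1,3)->(0,2) = 2
Tile 11: (2,0)->(2,2) = 2
Tile 8: (2,1)->(1,3) = 3
Tile 6: (2,2)->(1,1) = 2
Tile 9: (2,3)->(2,0) = 3
Tile 12: (3,0)->(2,3) = 4
Tile 5: (3,1)->(1,0) = 3
Tile 10: (3,2)->(2,1) = 2
Tile 15: (3,3)->(3,2) = 1
Sum: 1 + 1 + 2 + 3 + 3 + 2 + 2 + 2 + 3 + 2 + 3 + 4 + 3 + 2 + 1 = 34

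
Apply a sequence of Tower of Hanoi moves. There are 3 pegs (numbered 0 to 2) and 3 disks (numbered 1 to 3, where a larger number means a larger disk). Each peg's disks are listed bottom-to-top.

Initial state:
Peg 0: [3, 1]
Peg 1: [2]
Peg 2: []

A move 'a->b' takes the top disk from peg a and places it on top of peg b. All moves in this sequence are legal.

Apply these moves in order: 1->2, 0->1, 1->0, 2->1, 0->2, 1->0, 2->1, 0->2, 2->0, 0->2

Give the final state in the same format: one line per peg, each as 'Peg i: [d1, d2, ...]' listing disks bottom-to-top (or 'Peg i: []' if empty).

After move 1 (1->2):
Peg 0: [3, 1]
Peg 1: []
Peg 2: [2]

After move 2 (0->1):
Peg 0: [3]
Peg 1: [1]
Peg 2: [2]

After move 3 (1->0):
Peg 0: [3, 1]
Peg 1: []
Peg 2: [2]

After move 4 (2->1):
Peg 0: [3, 1]
Peg 1: [2]
Peg 2: []

After move 5 (0->2):
Peg 0: [3]
Peg 1: [2]
Peg 2: [1]

After move 6 (1->0):
Peg 0: [3, 2]
Peg 1: []
Peg 2: [1]

After move 7 (2->1):
Peg 0: [3, 2]
Peg 1: [1]
Peg 2: []

After move 8 (0->2):
Peg 0: [3]
Peg 1: [1]
Peg 2: [2]

After move 9 (2->0):
Peg 0: [3, 2]
Peg 1: [1]
Peg 2: []

After move 10 (0->2):
Peg 0: [3]
Peg 1: [1]
Peg 2: [2]

Answer: Peg 0: [3]
Peg 1: [1]
Peg 2: [2]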